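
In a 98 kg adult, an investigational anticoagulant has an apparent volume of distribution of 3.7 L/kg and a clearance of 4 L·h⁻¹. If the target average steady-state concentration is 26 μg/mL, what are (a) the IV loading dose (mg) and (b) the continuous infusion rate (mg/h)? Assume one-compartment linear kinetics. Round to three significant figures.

Vd = 3.7 L/kg × 98 kg = 362.6 L
LD = Vd · C_target = 362.6 × 26 = 9428 mg
Maintenance infusion rate = CL × Css = 4.000 × 26 = 104.0 mg/h

(a) 9430 mg; (b) 104 mg/h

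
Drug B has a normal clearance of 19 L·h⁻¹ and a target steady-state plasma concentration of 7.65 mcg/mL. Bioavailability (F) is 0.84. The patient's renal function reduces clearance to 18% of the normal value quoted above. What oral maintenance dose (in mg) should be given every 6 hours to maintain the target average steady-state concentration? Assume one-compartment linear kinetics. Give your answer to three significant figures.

187 mg

Patient clearance = 0.18 × 19.00 = 3.420 L/h
At steady state, dose per interval replaces the amount cleared in that interval: F·D/τ = CL·Css.
D = CL × Css × τ / F = 3.420 × 7.65 × 6 / 0.84 = 186.9 mg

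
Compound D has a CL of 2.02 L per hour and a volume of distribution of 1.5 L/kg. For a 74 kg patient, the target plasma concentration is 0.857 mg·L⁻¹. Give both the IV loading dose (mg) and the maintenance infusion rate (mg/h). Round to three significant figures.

Vd = 1.5 L/kg × 74 kg = 111.0 L
LD = Vd · C_target = 111.0 × 0.857 = 95.13 mg
Maintenance: replace elimination → rate = CL × Css = 2.020 × 0.857 = 1.731 mg/h

(a) 95.1 mg; (b) 1.73 mg/h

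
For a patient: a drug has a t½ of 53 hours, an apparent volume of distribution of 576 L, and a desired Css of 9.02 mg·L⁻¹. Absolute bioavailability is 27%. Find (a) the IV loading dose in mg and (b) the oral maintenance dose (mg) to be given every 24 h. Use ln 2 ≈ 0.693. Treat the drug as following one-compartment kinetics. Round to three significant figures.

(a) 5200 mg; (b) 6040 mg

LD = Vd × C = 576.0 × 9.02 = 5196 mg
CL = 0.693 × Vd / t½ = 0.693 × 576.0 / 53 = 7.531 L/h
D = CL × Css × τ / F = 7.531 × 9.02 × 24 / 0.27 = 6038 mg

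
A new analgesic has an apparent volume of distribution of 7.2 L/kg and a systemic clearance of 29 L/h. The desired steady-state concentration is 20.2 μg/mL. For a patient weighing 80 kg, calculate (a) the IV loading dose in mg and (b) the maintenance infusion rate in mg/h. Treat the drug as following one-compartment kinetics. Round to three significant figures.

Total Vd = 7.2 × 80 = 576.0 L
Loading: fill Vd to C_target → 576.0 L × 20.2 mg/L = 11640 mg
Infusion rate = 29.00 L/h × 20.2 mg/L = 585.8 mg/h

(a) 11600 mg; (b) 586 mg/h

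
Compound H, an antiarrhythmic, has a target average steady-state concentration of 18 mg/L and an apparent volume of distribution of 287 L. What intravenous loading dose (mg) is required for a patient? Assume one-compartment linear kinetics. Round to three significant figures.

LD = Vd × C = 287.0 × 18.00 = 5166 mg

5170 mg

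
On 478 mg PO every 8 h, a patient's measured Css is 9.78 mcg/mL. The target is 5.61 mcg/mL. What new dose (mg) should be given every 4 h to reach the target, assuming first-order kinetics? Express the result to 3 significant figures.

With linear kinetics, Css is proportional to dose rate (D/τ) at fixed clearance.
D₂ = D₁ × (Css,target / Css,current) × (τ₂/τ₁) = 478 × (5.61/9.78) × (4/8) = 137.1 mg

137 mg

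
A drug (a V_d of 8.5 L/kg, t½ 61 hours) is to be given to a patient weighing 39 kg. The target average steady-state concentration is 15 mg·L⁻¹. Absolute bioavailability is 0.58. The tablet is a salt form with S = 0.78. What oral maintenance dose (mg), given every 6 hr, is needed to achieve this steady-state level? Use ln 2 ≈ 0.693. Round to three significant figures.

749 mg

Total Vd = 8.5 × 39 = 331.5 L
CL = ln 2 · Vd / t½ = 0.693 × 331.5 / 61 = 3.766 L/h
D = CL × Css × τ / F / S = 3.766 × 15 × 6 / 0.58 / 0.78 = 749.2 mg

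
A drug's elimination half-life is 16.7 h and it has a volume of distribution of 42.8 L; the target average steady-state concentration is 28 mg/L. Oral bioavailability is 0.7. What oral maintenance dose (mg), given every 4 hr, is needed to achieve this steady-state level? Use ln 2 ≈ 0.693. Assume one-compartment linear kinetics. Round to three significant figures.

CL = ln 2 · Vd / t½ = 0.693 × 42.80 / 16.7 = 1.776 L/h
D = CL × Css × τ / F = 1.776 × 28 × 4 / 0.7 = 284.2 mg

284 mg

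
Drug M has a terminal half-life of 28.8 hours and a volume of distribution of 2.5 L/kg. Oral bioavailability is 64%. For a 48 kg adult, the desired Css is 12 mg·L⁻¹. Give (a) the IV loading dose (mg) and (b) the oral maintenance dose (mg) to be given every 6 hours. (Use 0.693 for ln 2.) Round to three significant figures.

Total Vd = 2.5 × 48 = 120.0 L
LD = Vd × C = 120.0 × 12 = 1440 mg
CL = 0.693 × Vd / t½ = 0.693 × 120.0 / 28.8 = 2.888 L/h
D = CL × Css × τ / F = 2.888 × 12 × 6 / 0.64 = 324.9 mg

(a) 1440 mg; (b) 325 mg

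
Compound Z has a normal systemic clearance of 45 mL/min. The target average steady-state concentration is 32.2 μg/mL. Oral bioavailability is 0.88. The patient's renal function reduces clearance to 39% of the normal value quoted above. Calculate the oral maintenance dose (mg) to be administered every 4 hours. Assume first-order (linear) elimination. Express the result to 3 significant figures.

154 mg

Convert clearance: 45 mL/min × 60 min/h ÷ 1000 mL/L = 2.700 L/h
Patient clearance = 0.39 × 2.700 = 1.053 L/h
At steady state, dose per interval replaces the amount cleared in that interval: F·D/τ = CL·Css.
D = CL × Css × τ / F = 1.053 × 32.2 × 4 / 0.88 = 154.1 mg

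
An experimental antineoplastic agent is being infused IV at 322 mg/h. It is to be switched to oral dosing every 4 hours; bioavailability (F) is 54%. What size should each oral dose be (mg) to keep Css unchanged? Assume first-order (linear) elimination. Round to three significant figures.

2390 mg

To maintain the same Css, the systemic dosing rate must be unchanged: F·D/τ = infusion rate.
D = rate × τ / F = 322 × 4 / 0.54 = 2385 mg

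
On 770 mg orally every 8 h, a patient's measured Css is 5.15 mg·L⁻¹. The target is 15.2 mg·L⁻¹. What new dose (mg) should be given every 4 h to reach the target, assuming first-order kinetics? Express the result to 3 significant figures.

1140 mg

With linear kinetics, Css is proportional to dose rate (D/τ) at fixed clearance.
D₂ = D₁ × (Css,target / Css,current) × (τ₂/τ₁) = 770 × (15.2/5.15) × (4/8) = 1136 mg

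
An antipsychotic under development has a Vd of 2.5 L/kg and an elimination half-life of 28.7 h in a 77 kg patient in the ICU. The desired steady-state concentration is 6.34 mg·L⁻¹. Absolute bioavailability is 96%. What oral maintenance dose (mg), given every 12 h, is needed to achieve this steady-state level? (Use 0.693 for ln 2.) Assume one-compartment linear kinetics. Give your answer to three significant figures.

Total Vd = 2.5 × 77 = 192.5 L
CL = 0.693 × Vd / t½ = 0.693 × 192.5 / 28.7 = 4.648 L/h
D = CL × Css × τ / F = 4.648 × 6.34 × 12 / 0.96 = 368.4 mg

368 mg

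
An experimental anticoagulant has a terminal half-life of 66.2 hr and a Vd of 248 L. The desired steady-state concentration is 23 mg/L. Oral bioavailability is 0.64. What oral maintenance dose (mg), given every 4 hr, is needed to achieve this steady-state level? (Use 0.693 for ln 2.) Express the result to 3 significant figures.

373 mg

CL = ln 2 · Vd / t½ = 0.693 × 248.0 / 66.2 = 2.596 L/h
D = CL × Css × τ / F = 2.596 × 23 × 4 / 0.64 = 373.2 mg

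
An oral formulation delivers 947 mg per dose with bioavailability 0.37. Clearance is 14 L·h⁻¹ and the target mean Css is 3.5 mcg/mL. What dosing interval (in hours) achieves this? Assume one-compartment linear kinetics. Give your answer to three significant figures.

F·D/τ = CL·Css → τ = F·D / (CL·Css).
τ = 0.37 × 947 / (14 × 3.5) = 7.151 h

7.15 h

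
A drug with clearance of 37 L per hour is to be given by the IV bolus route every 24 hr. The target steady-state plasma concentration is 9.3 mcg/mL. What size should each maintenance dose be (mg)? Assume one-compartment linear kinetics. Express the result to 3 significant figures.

8260 mg

D = CL × Css × τ = 37.00 × 9.3 × 24 = 8258 mg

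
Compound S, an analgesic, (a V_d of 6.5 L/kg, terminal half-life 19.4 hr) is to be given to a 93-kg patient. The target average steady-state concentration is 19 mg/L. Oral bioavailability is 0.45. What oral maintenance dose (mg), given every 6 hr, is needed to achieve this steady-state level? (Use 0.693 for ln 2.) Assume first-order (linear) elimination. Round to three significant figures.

Total Vd = 6.5 × 93 = 604.5 L
CL = ln 2 · Vd / t½ = 0.693 × 604.5 / 19.4 = 21.59 L/h
D = CL × Css × τ / F = 21.59 × 19 × 6 / 0.45 = 5469 mg

5470 mg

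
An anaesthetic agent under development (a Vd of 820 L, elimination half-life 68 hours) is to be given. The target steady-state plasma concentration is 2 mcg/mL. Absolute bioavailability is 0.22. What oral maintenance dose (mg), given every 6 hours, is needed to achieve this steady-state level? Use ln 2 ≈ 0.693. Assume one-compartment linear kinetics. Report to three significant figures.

CL = ln 2 · Vd / t½ = 0.693 × 820.0 / 68 = 8.357 L/h
D = CL × Css × τ / F = 8.357 × 2 × 6 / 0.22 = 455.8 mg

456 mg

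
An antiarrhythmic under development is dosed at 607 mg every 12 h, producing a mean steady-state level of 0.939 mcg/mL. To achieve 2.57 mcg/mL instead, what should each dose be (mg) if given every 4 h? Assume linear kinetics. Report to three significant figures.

554 mg

For first-order elimination, Css ∝ F·D/(CL·τ); F and CL are unchanged, so Css ∝ D/τ.
D₂ = D₁ × (Css,target / Css,current) × (τ₂/τ₁) = 607 × (2.57/0.939) × (4/12) = 553.8 mg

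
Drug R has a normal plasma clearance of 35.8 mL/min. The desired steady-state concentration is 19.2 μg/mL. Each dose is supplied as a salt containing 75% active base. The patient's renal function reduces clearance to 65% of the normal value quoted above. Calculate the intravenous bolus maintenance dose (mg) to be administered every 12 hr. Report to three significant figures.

CL = 35.8 mL/min = 35.8 × 0.06 = 2.148 L/h
Patient clearance = 0.65 × 2.148 = 1.396 L/h
At steady state, dose per interval replaces the amount cleared in that interval: S·D/τ = CL·Css.
D = CL × Css × τ / S = 1.396 × 19.2 × 12 / 0.75 = 428.9 mg

429 mg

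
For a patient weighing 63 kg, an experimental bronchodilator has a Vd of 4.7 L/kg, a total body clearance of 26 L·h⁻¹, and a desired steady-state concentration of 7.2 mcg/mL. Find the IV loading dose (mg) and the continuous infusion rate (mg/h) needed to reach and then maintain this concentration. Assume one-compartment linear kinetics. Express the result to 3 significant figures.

(a) 2130 mg; (b) 187 mg/h

Vd(total) = 63 kg × 4.7 L/kg = 296.1 L
LD = Vd · C_target = 296.1 × 7.2 = 2132 mg
Maintenance: replace elimination → rate = CL × Css = 26.00 × 7.2 = 187.2 mg/h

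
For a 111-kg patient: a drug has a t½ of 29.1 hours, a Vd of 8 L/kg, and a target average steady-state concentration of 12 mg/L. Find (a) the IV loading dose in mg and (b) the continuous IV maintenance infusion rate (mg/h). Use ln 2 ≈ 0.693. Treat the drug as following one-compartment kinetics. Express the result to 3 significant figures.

(a) 10700 mg; (b) 254 mg/h

Vd(total) = 111 kg × 8 L/kg = 888.0 L
LD = Vd × C = 888.0 × 12 = 10660 mg
CL = 0.693 × Vd / t½ = 0.693 × 888.0 / 29.1 = 21.15 L/h
Infusion rate = CL × Css = 21.15 × 12 = 253.8 mg/h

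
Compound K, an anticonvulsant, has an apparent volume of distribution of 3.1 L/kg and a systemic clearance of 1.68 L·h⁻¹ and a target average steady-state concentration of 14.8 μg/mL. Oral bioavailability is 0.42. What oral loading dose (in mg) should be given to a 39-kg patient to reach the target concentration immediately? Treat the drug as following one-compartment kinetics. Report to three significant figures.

Vd = 3.1 L/kg × 39 kg = 120.9 L
Loading dose depends on Vd (not clearance): it fills the distribution volume.
LD = Vd × C / F = 120.9 × 14.80 / 0.42 = 4260 mg

4260 mg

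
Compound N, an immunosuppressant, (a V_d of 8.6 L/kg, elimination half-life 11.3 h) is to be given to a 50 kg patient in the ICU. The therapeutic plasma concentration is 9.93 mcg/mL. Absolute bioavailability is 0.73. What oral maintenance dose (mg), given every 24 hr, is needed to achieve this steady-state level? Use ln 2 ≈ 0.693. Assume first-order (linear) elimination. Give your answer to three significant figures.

Vd = 8.6 L/kg × 50 kg = 430.0 L
CL = ln 2 · Vd / t½ = 0.693 × 430.0 / 11.3 = 26.37 L/h
D = CL × Css × τ / F = 26.37 × 9.93 × 24 / 0.73 = 8609 mg

8610 mg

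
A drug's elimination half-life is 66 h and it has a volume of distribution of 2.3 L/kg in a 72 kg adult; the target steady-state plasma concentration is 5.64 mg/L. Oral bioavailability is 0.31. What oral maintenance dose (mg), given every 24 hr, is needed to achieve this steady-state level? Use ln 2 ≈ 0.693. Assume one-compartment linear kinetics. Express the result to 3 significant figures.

Vd(total) = 72 kg × 2.3 L/kg = 165.6 L
k = 0.693/66 = 0.01050 h⁻¹, so CL = k·Vd = 0.01050 × 165.6 = 1.739 L/h
D = CL × Css × τ / F = 1.739 × 5.64 × 24 / 0.31 = 759.3 mg

759 mg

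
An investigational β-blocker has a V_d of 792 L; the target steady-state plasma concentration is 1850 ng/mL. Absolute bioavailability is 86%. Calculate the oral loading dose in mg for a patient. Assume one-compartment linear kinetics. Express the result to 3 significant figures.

1700 mg

C = 1850 ng/mL = 1.850 mg/L
LD = Vd × C / F = 792.0 × 1.850 / 0.86 = 1704 mg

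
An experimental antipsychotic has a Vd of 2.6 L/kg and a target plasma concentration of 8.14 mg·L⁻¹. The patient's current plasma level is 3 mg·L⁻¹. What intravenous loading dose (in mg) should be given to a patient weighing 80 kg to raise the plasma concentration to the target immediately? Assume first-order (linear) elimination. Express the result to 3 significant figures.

1070 mg

Total Vd = 2.6 × 80 = 208.0 L
Concentration deficit ΔC = 8.14 − 3 = 5.140 mg/L
LD = Vd × ΔC = 208.0 × 5.140 = 1069 mg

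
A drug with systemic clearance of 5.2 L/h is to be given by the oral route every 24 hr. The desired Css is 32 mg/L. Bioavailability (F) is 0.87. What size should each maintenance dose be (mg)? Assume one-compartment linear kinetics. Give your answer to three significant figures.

4590 mg

D = CL × Css × τ / F = 5.200 × 32 × 24 / 0.87 = 4590 mg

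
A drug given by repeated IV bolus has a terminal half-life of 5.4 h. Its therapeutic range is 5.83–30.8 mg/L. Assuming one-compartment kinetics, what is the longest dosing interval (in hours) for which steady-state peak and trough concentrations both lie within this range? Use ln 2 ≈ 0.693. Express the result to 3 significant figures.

13.0 h

k = 0.693 / t½ = 0.693 / 5.4 = 0.1283 h⁻¹
Between IV bolus doses, concentration decays as C = C₀·e^(−kτ), so C_peak/C_trough = e^(kτ).
τ_max = ln(C_peak/C_trough) / k = ln(30.8/5.83) / 0.1283 = 1.664 / 0.1283 = 12.97 h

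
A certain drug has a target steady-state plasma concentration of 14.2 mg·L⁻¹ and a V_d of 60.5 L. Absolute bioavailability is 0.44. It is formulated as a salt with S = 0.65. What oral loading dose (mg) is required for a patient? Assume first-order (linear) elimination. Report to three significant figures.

The loading dose fills Vd to the target concentration.
LD = Vd × C / F / S = 60.50 × 14.20 / 0.44 / 0.65 = 3004 mg

3000 mg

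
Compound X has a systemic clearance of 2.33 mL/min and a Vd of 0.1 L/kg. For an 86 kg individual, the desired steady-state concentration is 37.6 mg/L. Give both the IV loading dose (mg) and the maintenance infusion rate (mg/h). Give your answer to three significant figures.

(a) 323 mg; (b) 5.26 mg/h

Vd(total) = 86 kg × 0.1 L/kg = 8.600 L
LD = Vd · C_target = 8.600 × 37.6 = 323.4 mg
CL = 2.33 mL/min = 2.33 × 0.06 = 0.1398 L/h
Maintenance: replace elimination → rate = CL × Css = 0.1398 × 37.6 = 5.256 mg/h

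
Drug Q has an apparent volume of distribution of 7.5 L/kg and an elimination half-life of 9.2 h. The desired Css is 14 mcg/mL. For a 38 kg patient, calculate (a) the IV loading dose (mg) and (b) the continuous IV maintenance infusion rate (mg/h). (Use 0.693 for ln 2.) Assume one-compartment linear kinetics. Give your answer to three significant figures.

(a) 3990 mg; (b) 301 mg/h

Vd(total) = 38 kg × 7.5 L/kg = 285.0 L
LD = Vd × C = 285.0 × 14 = 3990 mg
CL = 0.693 × Vd / t½ = 0.693 × 285.0 / 9.2 = 21.47 L/h
Infusion rate = CL × Css = 21.47 × 14 = 300.6 mg/h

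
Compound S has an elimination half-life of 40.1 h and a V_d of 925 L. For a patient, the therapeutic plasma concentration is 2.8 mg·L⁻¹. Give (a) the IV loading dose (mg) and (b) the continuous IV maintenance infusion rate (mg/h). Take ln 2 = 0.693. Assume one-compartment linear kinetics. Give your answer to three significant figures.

LD = Vd × C = 925.0 × 2.8 = 2590 mg
CL = 0.693 × Vd / t½ = 0.693 × 925.0 / 40.1 = 15.99 L/h
Infusion rate = CL × Css = 15.99 × 2.8 = 44.77 mg/h

(a) 2590 mg; (b) 44.8 mg/h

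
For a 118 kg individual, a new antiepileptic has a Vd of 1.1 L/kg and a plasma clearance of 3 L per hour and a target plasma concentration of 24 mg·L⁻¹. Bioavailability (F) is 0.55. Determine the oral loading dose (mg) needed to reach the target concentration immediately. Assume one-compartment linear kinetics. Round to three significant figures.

5660 mg

Vd(total) = 118 kg × 1.1 L/kg = 129.8 L
LD = Vd × C / F = 129.8 × 24.00 / 0.55 = 5664 mg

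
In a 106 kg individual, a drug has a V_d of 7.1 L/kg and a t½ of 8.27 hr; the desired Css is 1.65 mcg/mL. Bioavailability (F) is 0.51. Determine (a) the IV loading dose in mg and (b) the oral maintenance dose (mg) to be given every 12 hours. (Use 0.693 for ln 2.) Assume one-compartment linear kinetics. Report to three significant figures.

Total Vd = 7.1 × 106 = 752.6 L
LD = Vd × C = 752.6 × 1.65 = 1242 mg
CL = 0.693 × Vd / t½ = 0.693 × 752.6 / 8.27 = 63.07 L/h
D = CL × Css × τ / F = 63.07 × 1.65 × 12 / 0.51 = 2449 mg

(a) 1240 mg; (b) 2450 mg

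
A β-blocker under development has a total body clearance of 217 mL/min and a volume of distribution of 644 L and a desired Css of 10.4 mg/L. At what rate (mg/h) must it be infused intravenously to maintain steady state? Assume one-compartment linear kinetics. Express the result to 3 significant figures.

135 mg/h

CL = 217 mL/min = 217 × 0.06 = 13.02 L/h
Infusion rate = CL · Css = 13.02 L/h × 10.4 mg/L = 135.4 mg/h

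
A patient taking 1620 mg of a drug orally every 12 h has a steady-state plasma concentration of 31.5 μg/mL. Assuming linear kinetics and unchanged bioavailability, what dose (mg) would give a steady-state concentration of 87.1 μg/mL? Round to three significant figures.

4480 mg

With linear kinetics, Css is proportional to dose rate (D/τ) at fixed clearance.
D₂ = D₁ × (Css,target / Css,current) = 1620 × 87.1/31.5 = 4479 mg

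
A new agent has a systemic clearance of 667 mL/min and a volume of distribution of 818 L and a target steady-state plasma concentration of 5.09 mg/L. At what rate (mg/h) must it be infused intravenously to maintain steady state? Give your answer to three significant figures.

204 mg/h

CL = 667 mL/min = 667 × 0.06 = 40.02 L/h
Vd does not affect the maintenance rate; only clearance governs steady-state input.
R₀ = 40.02 × 5.09 = 203.7 mg/h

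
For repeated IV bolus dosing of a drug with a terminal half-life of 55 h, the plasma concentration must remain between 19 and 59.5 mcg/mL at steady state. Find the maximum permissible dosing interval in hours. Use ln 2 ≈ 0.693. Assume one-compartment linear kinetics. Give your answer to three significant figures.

k = 0.693 / t½ = 0.693 / 55 = 0.01260 h⁻¹
Between IV bolus doses, concentration decays as C = C₀·e^(−kτ), so C_peak/C_trough = e^(kτ).
τ_max = ln(C_peak/C_trough) / k = ln(59.5/19) / 0.01260 = 1.142 / 0.01260 = 90.63 h

90.6 h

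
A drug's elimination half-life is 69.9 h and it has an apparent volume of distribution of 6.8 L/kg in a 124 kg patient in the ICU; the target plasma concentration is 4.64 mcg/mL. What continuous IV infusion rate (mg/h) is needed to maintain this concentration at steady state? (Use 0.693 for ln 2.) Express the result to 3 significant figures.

Vd = 6.8 L/kg × 124 kg = 843.2 L
CL = ln 2 · Vd / t½ = 0.693 × 843.2 / 69.9 = 8.360 L/h
Infusion rate = CL × Css = 8.360 × 4.64 = 38.79 mg/h

38.8 mg/h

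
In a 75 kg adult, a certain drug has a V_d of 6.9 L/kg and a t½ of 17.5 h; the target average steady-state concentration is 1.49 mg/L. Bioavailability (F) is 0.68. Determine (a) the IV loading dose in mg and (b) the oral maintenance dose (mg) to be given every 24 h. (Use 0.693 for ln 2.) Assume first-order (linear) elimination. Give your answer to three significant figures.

Vd = 6.9 L/kg × 75 kg = 517.5 L
LD = Vd × C = 517.5 × 1.49 = 771.1 mg
CL = 0.693 × Vd / t½ = 0.693 × 517.5 / 17.5 = 20.49 L/h
D = CL × Css × τ / F = 20.49 × 1.49 × 24 / 0.68 = 1078 mg

(a) 771 mg; (b) 1080 mg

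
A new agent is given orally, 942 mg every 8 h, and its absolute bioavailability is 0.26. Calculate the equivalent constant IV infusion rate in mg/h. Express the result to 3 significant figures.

30.6 mg/h

Equivalent systemic input: infusion rate = F·D/τ.
Rate = 0.26 × 942 / 8 = 30.62 mg/h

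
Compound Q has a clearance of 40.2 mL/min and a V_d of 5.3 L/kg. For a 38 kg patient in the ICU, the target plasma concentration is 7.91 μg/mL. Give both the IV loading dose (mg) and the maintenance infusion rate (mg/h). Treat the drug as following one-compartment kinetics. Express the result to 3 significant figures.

(a) 1590 mg; (b) 19.1 mg/h

Total Vd = 5.3 × 38 = 201.4 L
LD = Vd · C_target = 201.4 × 7.91 = 1593 mg
CL = 40.2 mL/min × 60/1000 = 2.412 L/h
Infusion rate = 2.412 L/h × 7.91 mg/L = 19.08 mg/h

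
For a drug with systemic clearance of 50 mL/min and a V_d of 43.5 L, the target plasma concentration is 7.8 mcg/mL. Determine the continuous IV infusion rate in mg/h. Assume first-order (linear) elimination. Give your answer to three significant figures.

23.4 mg/h

CL = 50 mL/min = 50 × 0.06 = 3.000 L/h
Infusion rate = CL · Css = 3.000 L/h × 7.8 mg/L = 23.40 mg/h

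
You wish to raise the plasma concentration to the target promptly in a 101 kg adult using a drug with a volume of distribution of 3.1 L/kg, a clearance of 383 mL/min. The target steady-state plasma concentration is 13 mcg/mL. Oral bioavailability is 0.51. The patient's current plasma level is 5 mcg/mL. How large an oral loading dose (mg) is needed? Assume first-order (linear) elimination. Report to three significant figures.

Total Vd = 3.1 × 101 = 313.1 L
Concentration deficit ΔC = 13 − 5 = 8.000 mg/L
LD = Vd × ΔC / F = 313.1 × 8.000 / 0.51 = 4911 mg

4910 mg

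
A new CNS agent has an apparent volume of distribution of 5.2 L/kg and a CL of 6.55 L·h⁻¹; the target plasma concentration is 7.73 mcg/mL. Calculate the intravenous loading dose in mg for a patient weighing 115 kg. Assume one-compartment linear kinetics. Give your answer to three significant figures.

Total Vd = 5.2 × 115 = 598.0 L
LD = Vd × C = 598.0 × 7.730 = 4623 mg

4620 mg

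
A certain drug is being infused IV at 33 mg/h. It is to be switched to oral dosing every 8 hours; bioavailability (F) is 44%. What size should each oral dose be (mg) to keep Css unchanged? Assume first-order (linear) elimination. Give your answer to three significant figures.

To maintain the same Css, the systemic dosing rate must be unchanged: F·D/τ = infusion rate.
D = rate × τ / F = 33 × 8 / 0.44 = 600.0 mg

600 mg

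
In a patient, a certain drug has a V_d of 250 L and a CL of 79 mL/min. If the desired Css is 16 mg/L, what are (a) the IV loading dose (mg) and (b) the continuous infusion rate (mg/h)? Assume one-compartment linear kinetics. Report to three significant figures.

(a) 4000 mg; (b) 75.8 mg/h

LD = Vd · C_target = 250.0 × 16 = 4000 mg
CL = 79 mL/min = 79 × 0.06 = 4.740 L/h
Maintenance infusion rate = CL × Css = 4.740 × 16 = 75.84 mg/h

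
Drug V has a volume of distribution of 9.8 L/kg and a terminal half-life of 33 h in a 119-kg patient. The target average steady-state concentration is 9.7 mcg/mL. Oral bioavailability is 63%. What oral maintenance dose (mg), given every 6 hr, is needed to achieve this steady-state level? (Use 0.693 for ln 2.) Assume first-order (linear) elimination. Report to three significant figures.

2260 mg

Vd(total) = 119 kg × 9.8 L/kg = 1166 L
CL = 0.693 × Vd / t½ = 0.693 × 1166 / 33 = 24.49 L/h
D = CL × Css × τ / F = 24.49 × 9.7 × 6 / 0.63 = 2262 mg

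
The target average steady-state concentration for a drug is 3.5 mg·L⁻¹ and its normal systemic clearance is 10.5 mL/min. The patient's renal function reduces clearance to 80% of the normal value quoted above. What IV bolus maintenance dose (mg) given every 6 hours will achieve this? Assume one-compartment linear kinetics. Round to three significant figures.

CL = 10.5 mL/min × 60/1000 = 0.6300 L/h
Patient clearance = 0.8 × 0.6300 = 0.5040 L/h
At steady state, dose per interval replaces the amount cleared in that interval: D/τ = CL·Css.
D = CL × Css × τ = 0.5040 × 3.5 × 6 = 10.58 mg

10.6 mg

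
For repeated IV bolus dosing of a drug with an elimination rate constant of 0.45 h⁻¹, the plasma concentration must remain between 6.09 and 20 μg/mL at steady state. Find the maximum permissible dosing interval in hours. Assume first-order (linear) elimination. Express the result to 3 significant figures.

Between IV bolus doses, concentration decays as C = C₀·e^(−kτ), so C_peak/C_trough = e^(kτ).
τ_max = ln(C_peak/C_trough) / k = ln(20/6.09) / 0.4500 = 1.189 / 0.4500 = 2.642 h

2.64 h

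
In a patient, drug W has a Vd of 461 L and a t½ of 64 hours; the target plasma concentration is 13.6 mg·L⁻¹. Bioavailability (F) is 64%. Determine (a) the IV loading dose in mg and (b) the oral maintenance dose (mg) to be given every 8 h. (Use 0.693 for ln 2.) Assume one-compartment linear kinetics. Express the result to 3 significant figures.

(a) 6270 mg; (b) 849 mg

LD = Vd × C = 461.0 × 13.6 = 6270 mg
CL = 0.693 × Vd / t½ = 0.693 × 461.0 / 64 = 4.992 L/h
D = CL × Css × τ / F = 4.992 × 13.6 × 8 / 0.64 = 848.6 mg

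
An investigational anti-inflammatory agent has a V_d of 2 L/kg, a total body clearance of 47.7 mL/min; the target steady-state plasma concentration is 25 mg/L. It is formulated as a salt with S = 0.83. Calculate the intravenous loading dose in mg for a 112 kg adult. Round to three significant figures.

Total Vd = 2 × 112 = 224.0 L
LD is governed by Vd — clearance does not enter the loading-dose calculation.
LD = Vd × C / S = 224.0 × 25.00 / 0.83 = 6747 mg

6750 mg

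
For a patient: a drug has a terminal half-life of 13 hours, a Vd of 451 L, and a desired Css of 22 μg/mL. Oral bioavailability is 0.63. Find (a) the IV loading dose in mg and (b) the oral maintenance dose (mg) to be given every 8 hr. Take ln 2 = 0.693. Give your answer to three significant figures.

(a) 9920 mg; (b) 6720 mg

LD = Vd × C = 451.0 × 22 = 9922 mg
CL = 0.693 × Vd / t½ = 0.693 × 451.0 / 13 = 24.04 L/h
D = CL × Css × τ / F = 24.04 × 22 × 8 / 0.63 = 6716 mg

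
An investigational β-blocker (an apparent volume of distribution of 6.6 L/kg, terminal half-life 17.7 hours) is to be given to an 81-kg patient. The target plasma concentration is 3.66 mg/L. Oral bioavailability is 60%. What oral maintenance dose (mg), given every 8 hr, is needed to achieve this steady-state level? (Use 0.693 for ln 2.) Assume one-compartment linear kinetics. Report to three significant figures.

Vd(total) = 81 kg × 6.6 L/kg = 534.6 L
CL = ln 2 · Vd / t½ = 0.693 × 534.6 / 17.7 = 20.93 L/h
D = CL × Css × τ / F = 20.93 × 3.66 × 8 / 0.6 = 1021 mg

1020 mg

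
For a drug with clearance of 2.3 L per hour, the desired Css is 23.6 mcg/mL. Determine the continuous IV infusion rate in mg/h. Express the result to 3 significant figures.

At steady state, infusion rate equals elimination rate: rate in = CL × Css.
Rate = CL × Css = 2.300 × 23.6 = 54.28 mg/h

54.3 mg/h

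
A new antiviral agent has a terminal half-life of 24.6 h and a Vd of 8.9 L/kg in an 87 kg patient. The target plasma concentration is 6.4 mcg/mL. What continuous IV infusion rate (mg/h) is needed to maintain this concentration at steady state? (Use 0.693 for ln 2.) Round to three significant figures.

140 mg/h

Total Vd = 8.9 × 87 = 774.3 L
k = 0.693/24.6 = 0.02817 h⁻¹, so CL = k·Vd = 0.02817 × 774.3 = 21.81 L/h
Infusion rate = CL × Css = 21.81 × 6.4 = 139.6 mg/h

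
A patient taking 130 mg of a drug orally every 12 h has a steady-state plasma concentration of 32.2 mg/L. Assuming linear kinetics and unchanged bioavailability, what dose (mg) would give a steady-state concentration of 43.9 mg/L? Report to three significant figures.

With linear kinetics, Css is proportional to dose rate (D/τ) at fixed clearance.
D₂ = D₁ × (Css,target / Css,current) = 130 × 43.9/32.2 = 177.2 mg

177 mg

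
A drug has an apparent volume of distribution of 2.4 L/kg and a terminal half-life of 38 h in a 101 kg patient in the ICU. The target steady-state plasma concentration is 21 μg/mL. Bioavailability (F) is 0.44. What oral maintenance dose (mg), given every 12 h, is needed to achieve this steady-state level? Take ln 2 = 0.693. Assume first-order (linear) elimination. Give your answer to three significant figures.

Vd(total) = 101 kg × 2.4 L/kg = 242.4 L
k = 0.693/38 = 0.01824 h⁻¹, so CL = k·Vd = 0.01824 × 242.4 = 4.421 L/h
D = CL × Css × τ / F = 4.421 × 21 × 12 / 0.44 = 2532 mg

2530 mg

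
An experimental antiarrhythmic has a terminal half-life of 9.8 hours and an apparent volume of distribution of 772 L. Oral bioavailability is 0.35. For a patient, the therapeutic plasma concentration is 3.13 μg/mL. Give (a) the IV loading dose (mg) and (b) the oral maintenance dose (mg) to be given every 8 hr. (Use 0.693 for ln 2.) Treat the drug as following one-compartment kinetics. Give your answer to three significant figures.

(a) 2420 mg; (b) 3910 mg

LD = Vd × C = 772.0 × 3.13 = 2416 mg
CL = 0.693 × Vd / t½ = 0.693 × 772.0 / 9.8 = 54.59 L/h
D = CL × Css × τ / F = 54.59 × 3.13 × 8 / 0.35 = 3906 mg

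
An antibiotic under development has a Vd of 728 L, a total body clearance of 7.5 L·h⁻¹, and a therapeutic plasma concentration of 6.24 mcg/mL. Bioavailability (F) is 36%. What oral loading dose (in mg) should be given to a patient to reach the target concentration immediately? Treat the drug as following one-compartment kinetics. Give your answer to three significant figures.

LD = Vd × C / F = 728.0 × 6.240 / 0.36 = 12620 mg

12600 mg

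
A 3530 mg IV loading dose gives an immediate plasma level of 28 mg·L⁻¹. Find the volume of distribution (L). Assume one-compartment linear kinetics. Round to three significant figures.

126 L

Immediately after an IV bolus, C₀ = Dose / Vd, so Vd = Dose / C₀.
Vd = 3530 / 28 = 126.1 L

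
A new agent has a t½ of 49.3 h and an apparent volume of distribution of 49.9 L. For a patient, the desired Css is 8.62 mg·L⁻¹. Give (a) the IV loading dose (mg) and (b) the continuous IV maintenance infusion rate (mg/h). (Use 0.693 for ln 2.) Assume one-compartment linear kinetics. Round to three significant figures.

(a) 430 mg; (b) 6.05 mg/h

LD = Vd × C = 49.90 × 8.62 = 430.1 mg
CL = 0.693 × Vd / t½ = 0.693 × 49.90 / 49.3 = 0.7014 L/h
Infusion rate = CL × Css = 0.7014 × 8.62 = 6.046 mg/h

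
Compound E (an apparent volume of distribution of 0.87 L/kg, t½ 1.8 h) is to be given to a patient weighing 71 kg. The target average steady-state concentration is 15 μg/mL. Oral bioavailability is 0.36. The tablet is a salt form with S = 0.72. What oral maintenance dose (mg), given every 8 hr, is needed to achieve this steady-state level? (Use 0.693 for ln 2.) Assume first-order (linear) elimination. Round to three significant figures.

11000 mg

Vd(total) = 71 kg × 0.87 L/kg = 61.77 L
k = 0.693/1.8 = 0.3850 h⁻¹, so CL = k·Vd = 0.3850 × 61.77 = 23.78 L/h
D = CL × Css × τ / F / S = 23.78 × 15 × 8 / 0.36 / 0.72 = 11010 mg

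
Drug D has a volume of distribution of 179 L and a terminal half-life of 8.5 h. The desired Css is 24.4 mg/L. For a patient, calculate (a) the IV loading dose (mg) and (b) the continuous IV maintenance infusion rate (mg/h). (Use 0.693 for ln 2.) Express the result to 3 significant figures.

(a) 4370 mg; (b) 356 mg/h

LD = Vd × C = 179.0 × 24.4 = 4368 mg
CL = 0.693 × Vd / t½ = 0.693 × 179.0 / 8.5 = 14.59 L/h
Infusion rate = CL × Css = 14.59 × 24.4 = 356.0 mg/h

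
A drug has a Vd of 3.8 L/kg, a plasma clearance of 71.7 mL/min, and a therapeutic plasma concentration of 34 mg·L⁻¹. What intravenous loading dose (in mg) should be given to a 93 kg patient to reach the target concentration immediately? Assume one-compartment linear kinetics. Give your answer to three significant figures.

12000 mg

Total Vd = 3.8 × 93 = 353.4 L
LD = Vd × C = 353.4 × 34.00 = 12020 mg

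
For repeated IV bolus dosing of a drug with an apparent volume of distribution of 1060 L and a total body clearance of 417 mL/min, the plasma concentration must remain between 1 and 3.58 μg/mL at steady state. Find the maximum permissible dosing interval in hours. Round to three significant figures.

Convert clearance: 417 mL/min × 60 min/h ÷ 1000 mL/L = 25.02 L/h
k = CL / Vd = 25.02 / 1060 = 0.02360 h⁻¹
Between IV bolus doses, concentration decays as C = C₀·e^(−kτ), so C_peak/C_trough = e^(kτ).
τ_max = ln(C_peak/C_trough) / k = ln(3.58/1) / 0.02360 = 1.275 / 0.02360 = 54.03 h

54.0 h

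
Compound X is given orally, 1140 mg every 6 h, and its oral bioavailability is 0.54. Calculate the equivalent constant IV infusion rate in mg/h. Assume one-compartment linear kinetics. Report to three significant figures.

Equivalent systemic input: infusion rate = F·D/τ.
Rate = 0.54 × 1140 / 6 = 102.6 mg/h

103 mg/h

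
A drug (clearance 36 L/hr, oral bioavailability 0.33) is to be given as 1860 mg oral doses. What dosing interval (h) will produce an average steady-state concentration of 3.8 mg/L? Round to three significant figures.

F·D/τ = CL·Css → τ = F·D / (CL·Css).
τ = 0.33 × 1860 / (36 × 3.8) = 4.487 h

4.49 h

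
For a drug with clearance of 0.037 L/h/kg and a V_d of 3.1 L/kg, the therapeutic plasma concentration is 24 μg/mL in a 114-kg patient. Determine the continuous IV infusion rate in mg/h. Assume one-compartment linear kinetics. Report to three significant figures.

CL = 0.037 L/h/kg × 114 kg = 4.218 L/h
Infusion rate = CL · Css = 4.218 L/h × 24 mg/L = 101.2 mg/h

101 mg/h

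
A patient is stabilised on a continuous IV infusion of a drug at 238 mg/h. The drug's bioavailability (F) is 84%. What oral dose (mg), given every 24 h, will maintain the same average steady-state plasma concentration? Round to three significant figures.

6800 mg

To maintain the same Css, the systemic dosing rate must be unchanged: F·D/τ = infusion rate.
D = rate × τ / F = 238 × 24 / 0.84 = 6800 mg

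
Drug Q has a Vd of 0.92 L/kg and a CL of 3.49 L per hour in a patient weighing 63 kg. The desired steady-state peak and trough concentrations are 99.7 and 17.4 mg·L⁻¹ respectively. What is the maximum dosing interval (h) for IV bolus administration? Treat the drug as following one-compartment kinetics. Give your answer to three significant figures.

Vd = 0.92 L/kg × 63 kg = 57.96 L
k = CL / Vd = 3.490 / 57.96 = 0.06021 h⁻¹
Between IV bolus doses, concentration decays as C = C₀·e^(−kτ), so C_peak/C_trough = e^(kτ).
τ_max = ln(C_peak/C_trough) / k = ln(99.7/17.4) / 0.06021 = 1.746 / 0.06021 = 29.00 h

29.0 h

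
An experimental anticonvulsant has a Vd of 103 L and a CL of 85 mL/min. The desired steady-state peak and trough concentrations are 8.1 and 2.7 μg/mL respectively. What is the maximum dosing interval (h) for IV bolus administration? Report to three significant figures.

22.2 h

CL = 85 mL/min = 85 × 0.06 = 5.100 L/h
k = CL / Vd = 5.100 / 103.0 = 0.04951 h⁻¹
Between IV bolus doses, concentration decays as C = C₀·e^(−kτ), so C_peak/C_trough = e^(kτ).
τ_max = ln(C_peak/C_trough) / k = ln(8.1/2.7) / 0.04951 = 1.099 / 0.04951 = 22.20 h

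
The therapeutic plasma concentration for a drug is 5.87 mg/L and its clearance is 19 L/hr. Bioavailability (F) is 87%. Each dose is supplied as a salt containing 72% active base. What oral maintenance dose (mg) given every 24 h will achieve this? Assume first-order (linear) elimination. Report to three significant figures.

At steady state, dose per interval replaces the amount cleared in that interval: F·S·D/τ = CL·Css.
D = CL × Css × τ / F / S = 19.00 × 5.87 × 24 / 0.87 / 0.72 = 4273 mg

4270 mg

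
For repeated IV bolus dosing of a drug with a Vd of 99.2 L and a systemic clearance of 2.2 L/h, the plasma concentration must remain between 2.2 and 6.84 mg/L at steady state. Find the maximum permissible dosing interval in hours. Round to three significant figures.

51.1 h

k = CL / Vd = 2.200 / 99.20 = 0.02218 h⁻¹
Between IV bolus doses, concentration decays as C = C₀·e^(−kτ), so C_peak/C_trough = e^(kτ).
τ_max = ln(C_peak/C_trough) / k = ln(6.84/2.2) / 0.02218 = 1.134 / 0.02218 = 51.13 h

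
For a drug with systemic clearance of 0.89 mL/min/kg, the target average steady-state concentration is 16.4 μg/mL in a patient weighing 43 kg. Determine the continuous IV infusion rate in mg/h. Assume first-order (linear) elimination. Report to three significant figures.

37.7 mg/h

CL = 0.89 mL/min/kg × 43 kg = 38.27 mL/min = 38.27 × 60/1000 = 2.296 L/h
Rate = CL × Css = 2.296 × 16.4 = 37.65 mg/h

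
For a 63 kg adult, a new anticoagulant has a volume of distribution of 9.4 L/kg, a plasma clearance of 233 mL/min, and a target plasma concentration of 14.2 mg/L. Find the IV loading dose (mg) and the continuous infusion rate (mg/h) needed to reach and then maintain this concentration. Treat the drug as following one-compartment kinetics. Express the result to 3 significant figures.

(a) 8410 mg; (b) 199 mg/h

Vd = 9.4 L/kg × 63 kg = 592.2 L
Loading: fill Vd to C_target → 592.2 L × 14.2 mg/L = 8409 mg
Convert clearance: 233 mL/min × 60 min/h ÷ 1000 mL/L = 13.98 L/h
Maintenance: replace elimination → rate = CL × Css = 13.98 × 14.2 = 198.5 mg/h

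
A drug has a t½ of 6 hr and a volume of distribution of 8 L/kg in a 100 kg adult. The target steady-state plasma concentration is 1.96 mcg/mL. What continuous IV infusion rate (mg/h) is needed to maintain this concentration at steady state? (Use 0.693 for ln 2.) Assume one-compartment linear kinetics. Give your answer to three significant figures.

Vd(total) = 100 kg × 8 L/kg = 800.0 L
CL = ln 2 · Vd / t½ = 0.693 × 800.0 / 6 = 92.40 L/h
Infusion rate = CL × Css = 92.40 × 1.96 = 181.1 mg/h

181 mg/h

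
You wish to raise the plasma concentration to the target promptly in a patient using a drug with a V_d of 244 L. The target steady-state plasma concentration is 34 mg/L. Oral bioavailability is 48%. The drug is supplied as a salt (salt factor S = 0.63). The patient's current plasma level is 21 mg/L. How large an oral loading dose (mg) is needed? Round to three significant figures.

10500 mg

The loading dose fills Vd to the target concentration.
Concentration deficit ΔC = 34 − 21 = 13.00 mg/L
LD = Vd × ΔC / F / S = 244.0 × 13.00 / 0.48 / 0.63 = 10490 mg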